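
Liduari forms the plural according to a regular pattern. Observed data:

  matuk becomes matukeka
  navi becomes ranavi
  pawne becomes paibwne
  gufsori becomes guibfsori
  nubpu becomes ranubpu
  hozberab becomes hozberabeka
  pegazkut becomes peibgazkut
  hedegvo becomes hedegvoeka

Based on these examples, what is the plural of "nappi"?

ranappi

navi and gufsori both end in -i yet inflect differently (ranavi, guibfsori), so the final letter is not what conditions the rule; the first letter is.
"nappi" begins with n-. The stems beginning with n- (navi → ranavi, nubpu → ranubpu) add the prefix ra-.
So nappi → ranappi.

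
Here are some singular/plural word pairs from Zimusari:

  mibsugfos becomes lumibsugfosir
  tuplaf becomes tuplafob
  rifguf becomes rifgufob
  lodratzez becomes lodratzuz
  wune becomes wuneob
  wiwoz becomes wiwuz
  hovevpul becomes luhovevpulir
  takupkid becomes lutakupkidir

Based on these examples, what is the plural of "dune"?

duneob

"dune" ends in -e. The one such stem in the data (wune → wuneob) adds -ob, so the same rule applies.
The other patterns: stems ending in -z change the last vowel to 'u'; stems ending in -d, -l or -s add lu- … -ir around the stem.
So dune → duneob.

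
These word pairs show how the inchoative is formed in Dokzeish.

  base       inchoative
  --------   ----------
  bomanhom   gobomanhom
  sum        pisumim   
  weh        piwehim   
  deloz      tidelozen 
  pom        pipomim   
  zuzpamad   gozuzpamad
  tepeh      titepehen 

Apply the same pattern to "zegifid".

weh and tepeh both end in -h yet inflect differently (piwehim, titepehen), so the final letter is not what conditions the rule; the number of vowels is.
"zegifid" has 3 vowels. The stems with 3 vowels (bomanhom → gobomanhom, zuzpamad → gozuzpamad) add the prefix go-.
So zegifid → gozegifid.

gozegifid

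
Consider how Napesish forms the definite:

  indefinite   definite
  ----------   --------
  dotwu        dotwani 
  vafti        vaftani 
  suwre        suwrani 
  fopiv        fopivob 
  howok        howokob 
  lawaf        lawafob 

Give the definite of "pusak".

pusakob

vafti and fopiv both have last vowel 'i' yet inflect differently (vaftani, fopivob), so the last vowel is not what conditions the rule; whether the stem ends in a vowel or a consonant is.
"pusak" ends in a consonant. The stems ending in a consonant (fopiv → fopivob, howok → howokob, lawaf → lawafob) add -ob.
The other pattern: stems ending in a vowel drop the final letter and add -ani.
So pusak → pusakob.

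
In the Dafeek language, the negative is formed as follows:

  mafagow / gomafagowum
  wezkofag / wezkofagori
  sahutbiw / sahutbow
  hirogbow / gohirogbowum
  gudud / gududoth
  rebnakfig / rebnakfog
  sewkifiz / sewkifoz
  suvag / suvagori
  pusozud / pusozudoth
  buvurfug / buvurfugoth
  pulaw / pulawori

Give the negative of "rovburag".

rovburagori

buvurfug and wezkofag both end in -g yet inflect differently (buvurfugoth, wezkofagori), so the final letter is not what conditions the rule; the last vowel is.
"rovburag" has last vowel 'a'. The stems whose last vowel is 'a' (pulaw → pulawori, wezkofag → wezkofagori, suvag → suvagori) add -ori.
So rovburag → rovburagori.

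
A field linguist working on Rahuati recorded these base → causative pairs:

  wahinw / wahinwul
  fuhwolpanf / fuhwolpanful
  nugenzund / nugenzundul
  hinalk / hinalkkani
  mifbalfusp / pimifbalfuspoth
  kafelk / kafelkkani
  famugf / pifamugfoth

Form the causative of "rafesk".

pirafeskoth

fuhwolpanf and famugf both end in -f yet inflect differently (fuhwolpanful, pifamugfoth), so the final letter is not what conditions the rule; the second-to-last letter is.
"rafesk" has second-to-last letter 's'. The one such stem in the data (mifbalfusp → pimifbalfuspoth) adds pi- … -oth around the stem, so the same rule applies.
So rafesk → pirafeskoth.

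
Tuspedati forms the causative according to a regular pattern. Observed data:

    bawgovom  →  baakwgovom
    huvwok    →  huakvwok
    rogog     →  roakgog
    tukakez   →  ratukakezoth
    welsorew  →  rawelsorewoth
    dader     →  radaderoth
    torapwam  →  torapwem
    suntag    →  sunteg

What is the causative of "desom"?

deaksom

bawgovom and torapwam both end in -m yet inflect differently (baakwgovom, torapwem), so the final letter is not what conditions the rule; the last vowel is.
"desom" has last vowel 'o'. The stems whose last vowel is 'o' (bawgovom → baakwgovom, huvwok → huakvwok, rogog → roakgog) insert -ak- after the first vowel.
The other patterns: stems whose last vowel is 'e' add ra- … -oth around the stem; stems whose last vowel is 'a' change the last vowel to 'e'.
So desom → deaksom.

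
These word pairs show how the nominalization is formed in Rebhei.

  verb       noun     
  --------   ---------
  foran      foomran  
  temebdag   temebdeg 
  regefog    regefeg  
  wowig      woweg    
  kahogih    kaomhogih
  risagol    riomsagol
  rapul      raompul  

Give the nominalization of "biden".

biomden

regefog and risagol both have last vowel 'o' yet inflect differently (regefeg, riomsagol), so the last vowel is not what conditions the rule; the final letter is.
"biden" ends in -n. The one such stem in the data (foran → foomran) inserts -om- after the first vowel (as do risagol, kahogih), so the same rule applies.
The other pattern: stems ending in -g change the last vowel to 'e'.
So biden → biomden.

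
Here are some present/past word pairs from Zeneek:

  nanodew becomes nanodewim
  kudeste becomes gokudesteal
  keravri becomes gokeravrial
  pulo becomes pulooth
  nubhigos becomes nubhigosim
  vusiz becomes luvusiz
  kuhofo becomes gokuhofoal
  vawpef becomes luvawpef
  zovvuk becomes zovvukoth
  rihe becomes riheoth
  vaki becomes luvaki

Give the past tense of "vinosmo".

luvinosmo

keravri and vaki both end in -i yet inflect differently (gokeravrial, luvaki), so the final letter is not what conditions the rule; the first letter is.
"vinosmo" begins with v-. The stems beginning with v- (vawpef → luvawpef, vusiz → luvusiz, vaki → luvaki) add the prefix lu-.
The other patterns: stems beginning with n- add -im; stems beginning with k- add go- … -al around the stem; stems beginning with p-, r- or z- add -oth.
So vinosmo → luvinosmo.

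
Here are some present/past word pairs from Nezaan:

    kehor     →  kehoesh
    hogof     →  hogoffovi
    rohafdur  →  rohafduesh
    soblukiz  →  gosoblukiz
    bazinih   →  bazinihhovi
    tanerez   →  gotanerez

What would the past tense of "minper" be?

minpeesh

kehor and hogof both have last vowel 'o' yet inflect differently (kehoesh, hogoffovi), so the last vowel is not what conditions the rule; the final letter is.
"minper" ends in -r. The stems ending in -r (rohafdur → rohafduesh, kehor → kehoesh) drop the final letter and add -esh.
So minper → minpeesh.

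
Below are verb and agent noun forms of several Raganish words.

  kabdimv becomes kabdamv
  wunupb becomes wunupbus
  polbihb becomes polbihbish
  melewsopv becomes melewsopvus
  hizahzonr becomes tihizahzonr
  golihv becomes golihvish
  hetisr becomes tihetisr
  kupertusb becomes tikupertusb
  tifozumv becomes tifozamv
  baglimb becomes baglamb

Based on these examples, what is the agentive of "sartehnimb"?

polbihb and wunupb both end in -b yet inflect differently (polbihbish, wunupbus), so the final letter is not what conditions the rule; the second-to-last letter is.
"sartehnimb" has second-to-last letter 'm'. The stems whose second-to-last letter is 'm' (kabdimv → kabdamv, baglimb → baglamb, tifozumv → tifozamv) change the last vowel to 'a'.
The other patterns: stems whose second-to-last letter is 'h' add -ish; stems whose second-to-last letter is 'p' add -us; stems whose second-to-last letter is 'n' or 's' add the prefix ti-.
So sartehnimb → sartehnamb.

sartehnamb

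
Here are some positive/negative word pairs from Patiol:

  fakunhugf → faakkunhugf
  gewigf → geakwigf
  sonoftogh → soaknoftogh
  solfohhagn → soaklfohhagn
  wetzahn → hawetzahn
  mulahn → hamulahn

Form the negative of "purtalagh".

solfohhagn and wetzahn both end in -n yet inflect differently (soaklfohhagn, hawetzahn), so the final letter is not what conditions the rule; the second-to-last letter is.
"purtalagh" has second-to-last letter 'g'. The stems whose second-to-last letter is 'g' (fakunhugf → faakkunhugf, gewigf → geakwigf, sonoftogh → soaknoftogh) insert -ak- after the first vowel.
So purtalagh → puakrtalagh.

puakrtalagh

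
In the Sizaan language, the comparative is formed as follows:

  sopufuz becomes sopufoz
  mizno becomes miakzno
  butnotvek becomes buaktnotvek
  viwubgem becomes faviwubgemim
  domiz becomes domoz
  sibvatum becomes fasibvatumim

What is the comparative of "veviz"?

sibvatum and sopufuz both have last vowel 'u' yet inflect differently (fasibvatumim, sopufoz), so the last vowel is not what conditions the rule; the final letter is.
"veviz" ends in -z. The stems ending in -z (sopufuz → sopufoz, domiz → domoz) change the last vowel to 'o'.
So veviz → vevoz.

vevoz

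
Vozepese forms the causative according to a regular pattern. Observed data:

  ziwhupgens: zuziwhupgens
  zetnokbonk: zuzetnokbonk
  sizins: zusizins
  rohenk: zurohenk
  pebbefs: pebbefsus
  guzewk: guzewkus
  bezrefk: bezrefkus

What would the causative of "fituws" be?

ziwhupgens and pebbefs both end in -s yet inflect differently (zuziwhupgens, pebbefsus), so the final letter is not what conditions the rule; the second-to-last letter is.
"fituws" has second-to-last letter 'w'. The one such stem in the data (guzewk → guzewkus) adds -us, so the same rule applies.
The other pattern: stems whose second-to-last letter is 'n' add the prefix zu-.
So fituws → fituwsus.

fituwsus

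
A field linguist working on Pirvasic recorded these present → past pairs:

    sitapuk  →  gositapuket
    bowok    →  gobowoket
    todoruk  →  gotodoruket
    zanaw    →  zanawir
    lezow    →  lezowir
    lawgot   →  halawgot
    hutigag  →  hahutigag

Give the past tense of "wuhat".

"wuhat" ends in -t. The one such stem in the data (lawgot → halawgot) adds the prefix ha-, so the same rule applies.
The other patterns: stems ending in -k add go- … -et around the stem; stems ending in -w add -ir.
So wuhat → hawuhat.

hawuhat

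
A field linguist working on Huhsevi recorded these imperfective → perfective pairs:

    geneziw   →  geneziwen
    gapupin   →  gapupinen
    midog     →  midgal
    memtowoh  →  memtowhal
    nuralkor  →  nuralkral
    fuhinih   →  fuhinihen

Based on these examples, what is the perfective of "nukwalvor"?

fuhinih and memtowoh both end in -h yet inflect differently (fuhinihen, memtowhal), so the final letter is not what conditions the rule; the last vowel is.
"nukwalvor" has last vowel 'o'. The stems whose last vowel is 'o' (memtowoh → memtowhal, nuralkor → nuralkral, midog → midgal) delete the last vowel and add -al.
So nukwalvor → nukwalvral.

nukwalvral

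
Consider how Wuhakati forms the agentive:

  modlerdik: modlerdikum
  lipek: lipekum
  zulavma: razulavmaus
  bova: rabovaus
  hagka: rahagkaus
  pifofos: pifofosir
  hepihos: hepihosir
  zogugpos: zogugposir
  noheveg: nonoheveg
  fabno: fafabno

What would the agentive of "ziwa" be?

raziwaus

"ziwa" ends in -a. The stems ending in -a (zulavma → razulavmaus, bova → rabovaus, hagka → rahagkaus) add ra- … -us around the stem.
The other patterns: stems ending in -k add -um; stems ending in -s add -ir; stems ending in -g or -o repeat the first consonant+vowel as a prefix.
So ziwa → raziwaus.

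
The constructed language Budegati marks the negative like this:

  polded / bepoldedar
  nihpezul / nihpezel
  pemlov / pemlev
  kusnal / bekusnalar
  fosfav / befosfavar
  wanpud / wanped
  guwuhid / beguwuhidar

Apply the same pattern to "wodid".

wanpud and guwuhid both end in -d yet inflect differently (wanped, beguwuhidar), so the final letter is not what conditions the rule; the last vowel is.
"wodid" has last vowel 'i'. The one such stem in the data (guwuhid → beguwuhidar) adds be- … -ar around the stem, so the same rule applies.
The other pattern: stems whose last vowel is 'o' or 'u' change the last vowel to 'e'.
So wodid → bewodidar.

bewodidar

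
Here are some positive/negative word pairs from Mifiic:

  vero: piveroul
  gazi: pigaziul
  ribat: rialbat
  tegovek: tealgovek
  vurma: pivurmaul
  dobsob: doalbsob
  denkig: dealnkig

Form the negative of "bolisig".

boallisig

"bolisig" ends in a consonant. The stems ending in a consonant (tegovek → tealgovek, denkig → dealnkig, dobsob → doalbsob) insert -al- after the first vowel.
The other pattern: stems ending in a vowel add pi- … -ul around the stem.
So bolisig → boallisig.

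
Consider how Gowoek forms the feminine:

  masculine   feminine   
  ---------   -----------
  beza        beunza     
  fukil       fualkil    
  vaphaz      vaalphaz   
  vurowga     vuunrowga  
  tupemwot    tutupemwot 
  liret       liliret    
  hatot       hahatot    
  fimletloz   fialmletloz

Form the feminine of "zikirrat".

zizikirrat

beza and vaphaz both have last vowel 'a' yet inflect differently (beunza, vaalphaz), so the last vowel is not what conditions the rule; the final letter is.
"zikirrat" ends in -t. The stems ending in -t (tupemwot → tutupemwot, hatot → hahatot, liret → liliret) repeat the first consonant+vowel as a prefix.
So zikirrat → zizikirrat.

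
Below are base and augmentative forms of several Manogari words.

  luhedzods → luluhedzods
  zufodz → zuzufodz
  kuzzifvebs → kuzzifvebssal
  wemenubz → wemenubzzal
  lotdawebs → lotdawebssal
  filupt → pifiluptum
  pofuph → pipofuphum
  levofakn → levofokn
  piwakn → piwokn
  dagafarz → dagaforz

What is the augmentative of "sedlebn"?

sedlebnnal

"sedlebn" has second-to-last letter 'b'. The stems whose second-to-last letter is 'b' (kuzzifvebs → kuzzifvebssal, wemenubz → wemenubzzal, lotdawebs → lotdawebssal) double the final consonant and add -al.
The other patterns: stems whose second-to-last letter is 'd' repeat the first consonant+vowel as a prefix; stems whose second-to-last letter is 'p' add pi- … -um around the stem; stems whose second-to-last letter is 'k' or 'r' change the last vowel to 'o'.
So sedlebn → sedlebnnal.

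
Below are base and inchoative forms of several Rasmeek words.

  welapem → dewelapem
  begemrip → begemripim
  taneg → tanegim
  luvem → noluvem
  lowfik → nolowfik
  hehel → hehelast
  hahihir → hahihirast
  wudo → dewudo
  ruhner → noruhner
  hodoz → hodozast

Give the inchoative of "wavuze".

dewavuze

hahihir and ruhner both end in -r yet inflect differently (hahihirast, noruhner), so the final letter is not what conditions the rule; the first letter is.
"wavuze" begins with w-. The stems beginning with w- (welapem → dewelapem, wudo → dewudo) add the prefix de-.
The other patterns: stems beginning with h- add -ast; stems beginning with b- or t- add -im; stems beginning with l- or r- add the prefix no-.
So wavuze → dewavuze.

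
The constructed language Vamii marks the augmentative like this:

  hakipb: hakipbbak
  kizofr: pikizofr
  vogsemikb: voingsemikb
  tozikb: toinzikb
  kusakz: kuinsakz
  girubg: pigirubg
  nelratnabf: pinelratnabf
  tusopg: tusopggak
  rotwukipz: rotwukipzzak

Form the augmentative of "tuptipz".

tozikb and hakipb both end in -b yet inflect differently (toinzikb, hakipbbak), so the final letter is not what conditions the rule; the second-to-last letter is.
"tuptipz" has second-to-last letter 'p'. The stems whose second-to-last letter is 'p' (tusopg → tusopggak, hakipb → hakipbbak, rotwukipz → rotwukipzzak) double the final consonant and add -ak.
So tuptipz → tuptipzzak.

tuptipzzak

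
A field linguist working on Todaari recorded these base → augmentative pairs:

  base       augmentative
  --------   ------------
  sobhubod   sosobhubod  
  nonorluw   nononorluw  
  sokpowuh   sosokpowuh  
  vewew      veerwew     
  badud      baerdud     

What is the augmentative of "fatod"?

badud and sobhubod both end in -d yet inflect differently (baerdud, sosobhubod), so the final letter is not what conditions the rule; the number of vowels is.
"fatod" has 2 vowels. The stems with 2 vowels (badud → baerdud, vewew → veerwew) insert -er- after the first vowel.
The other pattern: stems with 3 vowels repeat the first consonant+vowel as a prefix.
So fatod → faertod.

faertod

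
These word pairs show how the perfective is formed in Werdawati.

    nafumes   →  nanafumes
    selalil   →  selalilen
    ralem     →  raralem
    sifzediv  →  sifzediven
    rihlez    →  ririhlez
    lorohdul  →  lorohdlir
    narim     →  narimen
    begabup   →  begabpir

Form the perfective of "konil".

konilen

"konil" has last vowel 'i'. The stems whose last vowel is 'i' (narim → narimen, sifzediv → sifzediven, selalil → selalilen) add -en.
The other patterns: stems whose last vowel is 'e' repeat the first consonant+vowel as a prefix; stems whose last vowel is 'u' delete the last vowel and add -ir.
So konil → konilen.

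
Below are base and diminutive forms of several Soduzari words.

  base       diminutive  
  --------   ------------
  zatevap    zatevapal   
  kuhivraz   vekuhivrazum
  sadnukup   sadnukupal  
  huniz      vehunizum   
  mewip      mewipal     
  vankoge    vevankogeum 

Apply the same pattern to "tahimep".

"tahimep" ends in -p. The stems ending in -p (zatevap → zatevapal, sadnukup → sadnukupal, mewip → mewipal) add -al.
So tahimep → tahimepal.

tahimepal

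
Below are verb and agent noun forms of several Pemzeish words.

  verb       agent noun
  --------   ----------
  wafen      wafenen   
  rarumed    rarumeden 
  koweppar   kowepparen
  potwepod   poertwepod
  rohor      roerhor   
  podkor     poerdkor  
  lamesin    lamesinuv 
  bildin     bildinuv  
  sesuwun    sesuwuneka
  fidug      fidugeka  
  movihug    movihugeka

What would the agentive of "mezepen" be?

mezepenen

rarumed and potwepod both end in -d yet inflect differently (rarumeden, poertwepod), so the final letter is not what conditions the rule; the last vowel is.
"mezepen" has last vowel 'e'. The stems whose last vowel is 'e' (wafen → wafenen, rarumed → rarumeden) add -en.
So mezepen → mezepenen.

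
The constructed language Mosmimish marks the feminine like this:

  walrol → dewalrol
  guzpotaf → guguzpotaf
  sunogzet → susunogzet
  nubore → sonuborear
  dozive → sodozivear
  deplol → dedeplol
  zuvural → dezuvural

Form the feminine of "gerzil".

dozive and sunogzet both have last vowel 'e' yet inflect differently (sodozivear, susunogzet), so the last vowel is not what conditions the rule; the final letter is.
"gerzil" ends in -l. The stems ending in -l (zuvural → dezuvural, deplol → dedeplol, walrol → dewalrol) add the prefix de-.
The other patterns: stems ending in -e add so- … -ar around the stem; stems ending in -f or -t repeat the first consonant+vowel as a prefix.
So gerzil → degerzil.

degerzil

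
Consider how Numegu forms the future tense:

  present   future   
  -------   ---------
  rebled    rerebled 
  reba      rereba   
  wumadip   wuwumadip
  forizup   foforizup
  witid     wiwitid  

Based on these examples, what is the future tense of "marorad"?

Every pair shown (rebled → rerebled, reba → rereba, wumadip → wuwumadip, …) follows the same rule: repeat the first consonant+vowel as a prefix.
So marorad → mamarorad.

mamarorad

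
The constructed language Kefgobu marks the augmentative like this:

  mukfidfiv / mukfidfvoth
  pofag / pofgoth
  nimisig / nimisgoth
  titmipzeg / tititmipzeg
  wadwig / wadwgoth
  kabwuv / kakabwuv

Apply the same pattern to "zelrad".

titmipzeg and nimisig both end in -g yet inflect differently (tititmipzeg, nimisgoth), so the final letter is not what conditions the rule; the last vowel is.
"zelrad" has last vowel 'a'. The one such stem in the data (pofag → pofgoth) deletes the last vowel and adds -oth (as do nimisig, mukfidfiv), so the same rule applies.
So zelrad → zelrdoth.

zelrdoth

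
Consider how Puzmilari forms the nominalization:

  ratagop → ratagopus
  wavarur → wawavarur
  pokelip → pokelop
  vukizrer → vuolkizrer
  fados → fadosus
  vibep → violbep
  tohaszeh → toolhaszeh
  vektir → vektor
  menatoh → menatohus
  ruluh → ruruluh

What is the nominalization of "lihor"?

lihorus

vektir and wavarur both end in -r yet inflect differently (vektor, wawavarur), so the final letter is not what conditions the rule; the last vowel is.
"lihor" has last vowel 'o'. The stems whose last vowel is 'o' (fados → fadosus, ratagop → ratagopus, menatoh → menatohus) add -us.
The other patterns: stems whose last vowel is 'i' change the last vowel to 'o'; stems whose last vowel is 'u' repeat the first consonant+vowel as a prefix; stems whose last vowel is 'e' insert -ol- after the first vowel.
So lihor → lihorus.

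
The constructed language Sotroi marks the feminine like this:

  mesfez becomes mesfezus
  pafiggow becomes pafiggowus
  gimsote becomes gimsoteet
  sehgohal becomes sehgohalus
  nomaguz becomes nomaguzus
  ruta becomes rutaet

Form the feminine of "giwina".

gimsote and mesfez both have last vowel 'e' yet inflect differently (gimsoteet, mesfezus), so the last vowel is not what conditions the rule; whether the stem ends in a vowel or a consonant is.
"giwina" ends in a vowel. The stems ending in a vowel (ruta → rutaet, gimsote → gimsoteet) add -et.
So giwina → giwinaet.

giwinaet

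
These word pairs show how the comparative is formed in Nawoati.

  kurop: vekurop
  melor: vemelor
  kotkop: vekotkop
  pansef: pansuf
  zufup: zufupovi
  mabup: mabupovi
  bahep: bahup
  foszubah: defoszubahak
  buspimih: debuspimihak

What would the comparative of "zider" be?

bahep and mabup both end in -p yet inflect differently (bahup, mabupovi), so the final letter is not what conditions the rule; the last vowel is.
"zider" has last vowel 'e'. The stems whose last vowel is 'e' (pansef → pansuf, bahep → bahup) change the last vowel to 'u'.
So zider → zidur.

zidur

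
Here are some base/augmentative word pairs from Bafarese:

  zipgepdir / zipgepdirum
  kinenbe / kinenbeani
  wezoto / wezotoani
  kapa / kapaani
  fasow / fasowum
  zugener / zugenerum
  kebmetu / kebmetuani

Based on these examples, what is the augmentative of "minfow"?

"minfow" ends in a consonant. The stems ending in a consonant (zugener → zugenerum, fasow → fasowum, zipgepdir → zipgepdirum) add -um.
The other pattern: stems ending in a vowel add -ani.
So minfow → minfowum.

minfowum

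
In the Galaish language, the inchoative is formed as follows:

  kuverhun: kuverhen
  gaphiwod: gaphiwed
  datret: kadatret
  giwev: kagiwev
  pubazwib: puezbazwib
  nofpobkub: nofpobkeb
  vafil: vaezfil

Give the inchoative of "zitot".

zitet

pubazwib and nofpobkub both end in -b yet inflect differently (puezbazwib, nofpobkeb), so the final letter is not what conditions the rule; the last vowel is.
"zitot" has last vowel 'o'. The one such stem in the data (gaphiwod → gaphiwed) changes the last vowel to 'e' (as do kuverhun, nofpobkub), so the same rule applies.
So zitot → zitet.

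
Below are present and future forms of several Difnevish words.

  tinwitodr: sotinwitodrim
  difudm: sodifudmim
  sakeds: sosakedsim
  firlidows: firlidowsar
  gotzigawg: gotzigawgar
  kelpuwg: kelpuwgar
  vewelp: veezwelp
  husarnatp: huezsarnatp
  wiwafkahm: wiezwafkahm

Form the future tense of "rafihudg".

sorafihudgim

"rafihudg" has second-to-last letter 'd'. The stems whose second-to-last letter is 'd' (tinwitodr → sotinwitodrim, difudm → sodifudmim, sakeds → sosakedsim) add so- … -im around the stem.
So rafihudg → sorafihudgim.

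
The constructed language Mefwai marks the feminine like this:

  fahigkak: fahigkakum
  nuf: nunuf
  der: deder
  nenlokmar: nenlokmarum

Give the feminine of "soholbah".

"soholbah" has 3 vowels. The stems with 3 vowels (fahigkak → fahigkakum, nenlokmar → nenlokmarum) add -um.
The other pattern: stems with 1 vowel repeat the first consonant+vowel as a prefix.
So soholbah → soholbahum.

soholbahum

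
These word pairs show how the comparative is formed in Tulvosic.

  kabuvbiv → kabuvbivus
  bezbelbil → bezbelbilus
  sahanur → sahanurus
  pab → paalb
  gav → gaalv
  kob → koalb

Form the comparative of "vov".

kabuvbiv and gav both end in -v yet inflect differently (kabuvbivus, gaalv), so the final letter is not what conditions the rule; the number of vowels is.
"vov" has 1 vowel. The stems with 1 vowel (pab → paalb, gav → gaalv, kob → koalb) insert -al- after the first vowel.
The other pattern: stems with 3 vowels add -us.
So vov → voalv.

voalv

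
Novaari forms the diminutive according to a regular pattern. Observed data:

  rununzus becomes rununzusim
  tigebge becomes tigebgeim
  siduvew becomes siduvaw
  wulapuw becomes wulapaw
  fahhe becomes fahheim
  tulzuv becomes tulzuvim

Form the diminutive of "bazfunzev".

wulapuw and tulzuv both have last vowel 'u' yet inflect differently (wulapaw, tulzuvim), so the last vowel is not what conditions the rule; the final letter is.
"bazfunzev" ends in -v. The one such stem in the data (tulzuv → tulzuvim) adds -im, so the same rule applies.
So bazfunzev → bazfunzevim.

bazfunzevim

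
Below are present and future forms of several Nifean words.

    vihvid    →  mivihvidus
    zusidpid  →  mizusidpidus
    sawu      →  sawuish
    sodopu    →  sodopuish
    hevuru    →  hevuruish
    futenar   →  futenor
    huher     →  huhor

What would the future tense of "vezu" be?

vezuish

"vezu" ends in -u. The stems ending in -u (sawu → sawuish, sodopu → sodopuish, hevuru → hevuruish) add -ish.
The other patterns: stems ending in -d add mi- … -us around the stem; stems ending in -r change the last vowel to 'o'.
So vezu → vezuish.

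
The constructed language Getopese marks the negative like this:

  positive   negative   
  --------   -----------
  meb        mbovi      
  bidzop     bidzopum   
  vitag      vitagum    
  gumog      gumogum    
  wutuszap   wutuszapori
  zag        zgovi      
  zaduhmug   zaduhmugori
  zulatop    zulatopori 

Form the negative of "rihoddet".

zag and vitag both end in -g yet inflect differently (zgovi, vitagum), so the final letter is not what conditions the rule; the number of vowels is.
"rihoddet" has 3 vowels. The stems with 3 vowels (zaduhmug → zaduhmugori, zulatop → zulatopori, wutuszap → wutuszapori) add -ori.
The other patterns: stems with 1 vowel delete the last vowel and add -ovi; stems with 2 vowels add -um.
So rihoddet → rihoddetori.

rihoddetori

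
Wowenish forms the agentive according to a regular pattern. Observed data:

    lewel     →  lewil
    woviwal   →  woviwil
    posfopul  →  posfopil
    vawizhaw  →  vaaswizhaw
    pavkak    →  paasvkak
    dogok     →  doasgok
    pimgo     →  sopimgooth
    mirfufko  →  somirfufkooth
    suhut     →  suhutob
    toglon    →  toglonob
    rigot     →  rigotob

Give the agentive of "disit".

disitob

"disit" ends in -t. The stems ending in -t (suhut → suhutob, rigot → rigotob) add -ob.
The other patterns: stems ending in -l change the last vowel to 'i'; stems ending in -k or -w insert -as- after the first vowel; stems ending in -o add so- … -oth around the stem.
So disit → disitob.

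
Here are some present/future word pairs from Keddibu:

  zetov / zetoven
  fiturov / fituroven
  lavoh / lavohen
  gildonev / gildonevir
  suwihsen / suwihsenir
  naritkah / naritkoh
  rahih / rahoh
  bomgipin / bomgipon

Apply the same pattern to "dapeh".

dapehir

zetov and gildonev both end in -v yet inflect differently (zetoven, gildonevir), so the final letter is not what conditions the rule; the last vowel is.
"dapeh" has last vowel 'e'. The stems whose last vowel is 'e' (gildonev → gildonevir, suwihsen → suwihsenir) add -ir.
So dapeh → dapehir.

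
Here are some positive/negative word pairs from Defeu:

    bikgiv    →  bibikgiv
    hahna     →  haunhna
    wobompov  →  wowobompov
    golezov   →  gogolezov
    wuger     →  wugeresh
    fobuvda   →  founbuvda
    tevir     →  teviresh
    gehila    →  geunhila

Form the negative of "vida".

viunda

tevir and bikgiv both have last vowel 'i' yet inflect differently (teviresh, bibikgiv), so the last vowel is not what conditions the rule; the final letter is.
"vida" ends in -a. The stems ending in -a (hahna → haunhna, gehila → geunhila, fobuvda → founbuvda) insert -un- after the first vowel.
So vida → viunda.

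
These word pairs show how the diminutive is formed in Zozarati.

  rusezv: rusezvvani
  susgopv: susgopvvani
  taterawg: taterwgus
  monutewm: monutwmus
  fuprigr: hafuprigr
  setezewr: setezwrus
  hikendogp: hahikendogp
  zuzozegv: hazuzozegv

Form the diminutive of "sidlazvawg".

sidlazvwgus

setezewr and fuprigr both end in -r yet inflect differently (setezwrus, hafuprigr), so the final letter is not what conditions the rule; the second-to-last letter is.
"sidlazvawg" has second-to-last letter 'w'. The stems whose second-to-last letter is 'w' (setezewr → setezwrus, monutewm → monutwmus, taterawg → taterwgus) delete the last vowel and add -us.
So sidlazvawg → sidlazvwgus.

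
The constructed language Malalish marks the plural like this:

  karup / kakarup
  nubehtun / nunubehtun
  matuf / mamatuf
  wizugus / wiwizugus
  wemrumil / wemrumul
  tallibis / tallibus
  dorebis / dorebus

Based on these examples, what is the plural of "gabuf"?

wizugus and tallibis both end in -s yet inflect differently (wiwizugus, tallibus), so the final letter is not what conditions the rule; the last vowel is.
"gabuf" has last vowel 'u'. The stems whose last vowel is 'u' (karup → kakarup, nubehtun → nunubehtun, matuf → mamatuf) repeat the first consonant+vowel as a prefix.
The other pattern: stems whose last vowel is 'i' change the last vowel to 'u'.
So gabuf → gagabuf.

gagabuf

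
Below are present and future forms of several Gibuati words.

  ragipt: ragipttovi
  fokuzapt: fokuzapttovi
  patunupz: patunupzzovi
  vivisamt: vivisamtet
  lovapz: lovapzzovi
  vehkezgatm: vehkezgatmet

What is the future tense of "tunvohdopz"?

tunvohdopzzovi

"tunvohdopz" has second-to-last letter 'p'. The stems whose second-to-last letter is 'p' (lovapz → lovapzzovi, ragipt → ragipttovi, patunupz → patunupzzovi) double the final consonant and add -ovi.
So tunvohdopz → tunvohdopzzovi.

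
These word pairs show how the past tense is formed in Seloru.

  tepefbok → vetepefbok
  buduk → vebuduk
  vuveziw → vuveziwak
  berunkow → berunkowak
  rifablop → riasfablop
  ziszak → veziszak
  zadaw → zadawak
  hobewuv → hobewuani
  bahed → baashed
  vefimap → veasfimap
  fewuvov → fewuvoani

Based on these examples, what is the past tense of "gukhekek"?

tepefbok and berunkow both have last vowel 'o' yet inflect differently (vetepefbok, berunkowak), so the last vowel is not what conditions the rule; the final letter is.
"gukhekek" ends in -k. The stems ending in -k (buduk → vebuduk, tepefbok → vetepefbok, ziszak → veziszak) add the prefix ve-.
The other patterns: stems ending in -w add -ak; stems ending in -v drop the final letter and add -ani; stems ending in -d or -p insert -as- after the first vowel.
So gukhekek → vegukhekek.

vegukhekek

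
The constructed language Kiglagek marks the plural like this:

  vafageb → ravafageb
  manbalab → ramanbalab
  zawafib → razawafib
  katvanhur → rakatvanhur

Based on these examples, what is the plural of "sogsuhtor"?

rasogsuhtor

Every pair shown (vafageb → ravafageb, manbalab → ramanbalab, zawafib → razawafib, …) follows the same rule: add the prefix ra-.
So sogsuhtor → rasogsuhtor.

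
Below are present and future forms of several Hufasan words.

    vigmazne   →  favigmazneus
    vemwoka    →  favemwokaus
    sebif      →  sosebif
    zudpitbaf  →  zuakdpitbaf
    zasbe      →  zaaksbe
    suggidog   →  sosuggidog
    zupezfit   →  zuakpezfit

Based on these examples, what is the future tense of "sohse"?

zasbe and vigmazne both end in -e yet inflect differently (zaaksbe, favigmazneus), so the final letter is not what conditions the rule; the first letter is.
"sohse" begins with s-. The stems beginning with s- (sebif → sosebif, suggidog → sosuggidog) add the prefix so-.
So sohse → sosohse.

sosohse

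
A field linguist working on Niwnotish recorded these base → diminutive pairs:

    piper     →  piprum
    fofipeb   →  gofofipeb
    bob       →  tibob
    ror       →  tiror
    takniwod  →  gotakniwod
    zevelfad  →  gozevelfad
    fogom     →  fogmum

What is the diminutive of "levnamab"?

golevnamab

"levnamab" has 3 vowels. The stems with 3 vowels (takniwod → gotakniwod, fofipeb → gofofipeb, zevelfad → gozevelfad) add the prefix go-.
The other patterns: stems with 1 vowel add the prefix ti-; stems with 2 vowels delete the last vowel and add -um.
So levnamab → golevnamab.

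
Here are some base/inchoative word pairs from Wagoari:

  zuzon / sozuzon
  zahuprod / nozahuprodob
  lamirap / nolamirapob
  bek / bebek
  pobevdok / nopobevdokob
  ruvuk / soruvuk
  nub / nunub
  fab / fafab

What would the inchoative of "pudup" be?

"pudup" has 2 vowels. The stems with 2 vowels (ruvuk → soruvuk, zuzon → sozuzon) add the prefix so-.
So pudup → sopudup.

sopudup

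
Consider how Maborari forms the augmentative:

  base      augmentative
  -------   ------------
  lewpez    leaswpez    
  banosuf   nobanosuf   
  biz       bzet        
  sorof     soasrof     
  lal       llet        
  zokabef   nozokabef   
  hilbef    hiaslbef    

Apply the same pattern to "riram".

riasram

"riram" has 2 vowels. The stems with 2 vowels (lewpez → leaswpez, hilbef → hiaslbef, sorof → soasrof) insert -as- after the first vowel.
So riram → riasram.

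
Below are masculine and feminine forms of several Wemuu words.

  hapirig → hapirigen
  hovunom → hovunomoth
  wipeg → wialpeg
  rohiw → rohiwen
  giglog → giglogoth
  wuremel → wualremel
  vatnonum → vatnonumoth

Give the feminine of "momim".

momimen

hapirig and wipeg both end in -g yet inflect differently (hapirigen, wialpeg), so the final letter is not what conditions the rule; the last vowel is.
"momim" has last vowel 'i'. The stems whose last vowel is 'i' (hapirig → hapirigen, rohiw → rohiwen) add -en.
So momim → momimen.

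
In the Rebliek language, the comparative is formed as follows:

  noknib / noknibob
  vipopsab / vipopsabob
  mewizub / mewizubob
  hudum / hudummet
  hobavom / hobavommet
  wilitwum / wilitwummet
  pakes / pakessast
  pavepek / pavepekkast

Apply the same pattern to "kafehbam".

kafehbammet

mewizub and hudum both have last vowel 'u' yet inflect differently (mewizubob, hudummet), so the last vowel is not what conditions the rule; the final letter is.
"kafehbam" ends in -m. The stems ending in -m (hudum → hudummet, hobavom → hobavommet, wilitwum → wilitwummet) double the final consonant and add -et.
The other patterns: stems ending in -b add -ob; stems ending in -k or -s double the final consonant and add -ast.
So kafehbam → kafehbammet.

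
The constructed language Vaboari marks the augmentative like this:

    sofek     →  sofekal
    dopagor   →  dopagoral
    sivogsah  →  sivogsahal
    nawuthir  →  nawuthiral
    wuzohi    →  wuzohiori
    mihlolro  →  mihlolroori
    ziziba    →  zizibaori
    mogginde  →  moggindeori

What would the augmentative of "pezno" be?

nawuthir and wuzohi both have last vowel 'i' yet inflect differently (nawuthiral, wuzohiori), so the last vowel is not what conditions the rule; whether the stem ends in a vowel or a consonant is.
"pezno" ends in a vowel. The stems ending in a vowel (wuzohi → wuzohiori, mihlolro → mihlolroori, ziziba → zizibaori) add -ori.
So pezno → peznoori.

peznoori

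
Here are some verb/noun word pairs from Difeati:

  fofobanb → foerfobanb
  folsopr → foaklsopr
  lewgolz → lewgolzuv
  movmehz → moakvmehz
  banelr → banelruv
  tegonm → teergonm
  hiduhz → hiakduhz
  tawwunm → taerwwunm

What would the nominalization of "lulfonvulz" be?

lulfonvulzuv

lewgolz and hiduhz both end in -z yet inflect differently (lewgolzuv, hiakduhz), so the final letter is not what conditions the rule; the second-to-last letter is.
"lulfonvulz" has second-to-last letter 'l'. The stems whose second-to-last letter is 'l' (lewgolz → lewgolzuv, banelr → banelruv) add -uv.
So lulfonvulz → lulfonvulzuv.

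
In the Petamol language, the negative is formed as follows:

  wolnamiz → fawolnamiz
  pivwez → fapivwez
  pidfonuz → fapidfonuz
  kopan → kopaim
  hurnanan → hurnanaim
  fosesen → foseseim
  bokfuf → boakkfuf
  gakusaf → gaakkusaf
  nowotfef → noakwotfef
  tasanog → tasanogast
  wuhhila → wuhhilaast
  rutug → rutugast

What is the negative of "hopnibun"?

pivwez and fosesen both have last vowel 'e' yet inflect differently (fapivwez, foseseim), so the last vowel is not what conditions the rule; the final letter is.
"hopnibun" ends in -n. The stems ending in -n (kopan → kopaim, hurnanan → hurnanaim, fosesen → foseseim) drop the final letter and add -im.
The other patterns: stems ending in -z add the prefix fa-; stems ending in -f insert -ak- after the first vowel; stems ending in -a or -g add -ast.
So hopnibun → hopnibuim.

hopnibuim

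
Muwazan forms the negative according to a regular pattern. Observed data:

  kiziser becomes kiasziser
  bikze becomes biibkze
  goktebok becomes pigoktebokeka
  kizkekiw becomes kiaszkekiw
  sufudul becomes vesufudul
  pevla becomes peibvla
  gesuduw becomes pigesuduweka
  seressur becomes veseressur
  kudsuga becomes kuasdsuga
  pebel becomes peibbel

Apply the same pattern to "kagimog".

kaasgimog

sufudul and pebel both end in -l yet inflect differently (vesufudul, peibbel), so the final letter is not what conditions the rule; the first letter is.
"kagimog" begins with k-. The stems beginning with k- (kiziser → kiasziser, kizkekiw → kiaszkekiw, kudsuga → kuasdsuga) insert -as- after the first vowel.
The other patterns: stems beginning with s- add the prefix ve-; stems beginning with b- or p- insert -ib- after the first vowel; stems beginning with g- add pi- … -eka around the stem.
So kagimog → kaasgimog.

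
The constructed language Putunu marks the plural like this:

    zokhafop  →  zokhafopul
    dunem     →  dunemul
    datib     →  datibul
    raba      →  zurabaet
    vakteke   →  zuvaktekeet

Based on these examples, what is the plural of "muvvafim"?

muvvafimul

dunem and vakteke both have last vowel 'e' yet inflect differently (dunemul, zuvaktekeet), so the last vowel is not what conditions the rule; whether the stem ends in a vowel or a consonant is.
"muvvafim" ends in a consonant. The stems ending in a consonant (dunem → dunemul, zokhafop → zokhafopul, datib → datibul) add -ul.
The other pattern: stems ending in a vowel add zu- … -et around the stem.
So muvvafim → muvvafimul.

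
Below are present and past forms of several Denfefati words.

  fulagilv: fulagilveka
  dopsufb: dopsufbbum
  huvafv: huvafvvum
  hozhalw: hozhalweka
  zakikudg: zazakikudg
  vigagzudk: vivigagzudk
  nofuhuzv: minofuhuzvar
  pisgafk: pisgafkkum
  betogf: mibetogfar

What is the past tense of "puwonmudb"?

"puwonmudb" has second-to-last letter 'd'. The stems whose second-to-last letter is 'd' (zakikudg → zazakikudg, vigagzudk → vivigagzudk) repeat the first consonant+vowel as a prefix.
The other patterns: stems whose second-to-last letter is 'l' add -eka; stems whose second-to-last letter is 'f' double the final consonant and add -um; stems whose second-to-last letter is 'g' or 'z' add mi- … -ar around the stem.
So puwonmudb → pupuwonmudb.

pupuwonmudb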